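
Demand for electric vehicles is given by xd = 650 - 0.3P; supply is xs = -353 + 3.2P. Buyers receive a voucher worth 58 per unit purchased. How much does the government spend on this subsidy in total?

Government cost = 5886362/175

Pre-subsidy: 650 - 0.3P = -353 + 3.2P gives P* = 2006/7, x* = 19741/35.
With the rebate, buyers effectively pay Pb = Ps − 58, where Ps is the price sellers receive.
Demand in terms of Ps becomes xd = 650 − 0.3(Ps − 58) = 667.4 - 0.3Ps. Setting this equal to supply: 667.4 - 0.3Ps = -353 + 3.2Ps, so Ps = 10204/35.
Buyers pay Pb = 10204/35 − 58 = 8174/35; x' = -353 + 3.2·(10204/35) = 101489/175.
Government outlay = subsidy × quantity = 58 × 101489/175 = 5886362/175.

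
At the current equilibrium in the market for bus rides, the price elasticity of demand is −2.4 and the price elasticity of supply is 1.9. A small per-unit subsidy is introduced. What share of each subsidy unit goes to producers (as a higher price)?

For a small subsidy around the equilibrium, the benefit split depends on the relative slopes, which at a point are proportional to the elasticities.
Buyer share = εs/(εs + |εd|) = 1.9/(1.9 + 2.4) = 19/43; seller share = |εd|/(εs + |εd|) = 24/43.
So producers capture 24/43 of the subsidy.

Producer share = 24/43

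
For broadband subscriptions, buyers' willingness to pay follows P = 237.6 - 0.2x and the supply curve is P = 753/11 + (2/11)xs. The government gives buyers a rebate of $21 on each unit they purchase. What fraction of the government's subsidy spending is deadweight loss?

DWL / government spending = 55/996

Pre-subsidy: 237.6 - 0.2x = 753/11 + (2/11)x gives x* = 443 and P* = 149.
With the rebate, buyers effectively pay Pb = Ps − 21, where Ps is the price sellers receive.
On the curves, Pb = 237.6 - 0.2x and Ps = 753/11 + (2/11)x; the wedge Ps − Pb = 21 gives 753/11 + (2/11)x − (237.6 - 0.2x) = 21, so x' = 498.
Then Pb = 237.6 − 0.2·498 = 138 and Ps = 753/11 + (2/11)·498 = 159.
ΔCS = ½(443 + 498)(149 − 138) = 5175.5; ΔPS = ½(443 + 498)(159 − 149) = 4705.
Government spending = 21 × 498 = 10458.
DWL = ½ × 21 × (498 − 443) = 577.5; fraction = 577.5 / 10458 = 55/996.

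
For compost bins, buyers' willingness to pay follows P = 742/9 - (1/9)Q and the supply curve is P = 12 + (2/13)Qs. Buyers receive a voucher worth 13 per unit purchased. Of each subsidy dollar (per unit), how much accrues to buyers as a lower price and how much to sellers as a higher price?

Pre-subsidy: 742/9 - (1/9)Q = 12 + (2/13)Q gives Q* = 8242/31 and P* = 1640/31.
With the rebate, buyers effectively pay Pb = Ps − 13, where Ps is the price sellers receive.
On the curves, Pb = 742/9 - (1/9)Q and Ps = 12 + (2/13)Q; the wedge Ps − Pb = 13 gives 12 + (2/13)Q − (742/9 - (1/9)Q) = 13, so Q' = 9763/31.
Then Pb = 742/9 − (1/9)·(9763/31) = 1471/31 and Ps = 12 + (2/13)·(9763/31) = 1874/31.
Buyers' price falls by P* − Pb = 1640/31 − 1471/31 = 169/31; sellers' price rises by Ps − P* = 1874/31 − 1640/31 = 234/31.

Buyers gain 169/31 per unit; sellers gain 234/31 per unit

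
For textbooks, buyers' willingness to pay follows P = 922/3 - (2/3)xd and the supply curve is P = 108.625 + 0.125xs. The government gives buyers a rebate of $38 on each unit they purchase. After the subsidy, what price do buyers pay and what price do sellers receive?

Pre-subsidy: 922/3 - (2/3)x = 108.625 + 0.125x gives x* = 251 and P* = 140.
With the rebate, buyers effectively pay Pb = Ps − 38, where Ps is the price sellers receive.
On the curves, Pb = 922/3 - (2/3)x and Ps = 108.625 + 0.125x; the wedge Ps − Pb = 38 gives 108.625 + 0.125x − (922/3 - (2/3)x) = 38, so x' = 299.
Then Pb = 922/3 − (2/3)·299 = 108 and Ps = 108.625 + 0.125·299 = 146.

Buyers pay $108; sellers receive $146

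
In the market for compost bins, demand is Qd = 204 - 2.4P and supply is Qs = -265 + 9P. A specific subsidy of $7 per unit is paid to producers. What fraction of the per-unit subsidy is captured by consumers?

Consumer share = 15/19

Pre-subsidy: 204 - 2.4P = -265 + 9P gives P* = 2345/57, Q* = 2000/19.
With the subsidy, sellers receive Ps = Pb + 7 for each unit, where Pb is the price buyers pay.
Supply in terms of Pb becomes Qs = -265 + 9(Pb + 7) = -202 + 9Pb. Setting this equal to demand: 204 - 2.4Pb = -202 + 9Pb, so Pb = 2030/57.
Sellers receive Ps = 2030/57 + 7 = 2429/57; Q' = 204 − 2.4·(2030/57) = 2252/19.
Buyers' price falls by P* − Pb = 2345/57 − 2030/57 = 105/19; sellers' price rises by Ps − P* = 2429/57 − 2345/57 = 28/19.
So consumers capture (105/19)/7 = 15/19 of each unit of subsidy.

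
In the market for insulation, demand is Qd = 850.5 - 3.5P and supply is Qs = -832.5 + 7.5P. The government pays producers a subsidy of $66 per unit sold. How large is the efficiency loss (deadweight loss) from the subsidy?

Deadweight loss = $5197.5

Pre-subsidy: 850.5 - 3.5P = -832.5 + 7.5P gives P* = 153, Q* = 315.
With the subsidy, sellers receive Ps = Pb + 66 for each unit, where Pb is the price buyers pay.
Supply in terms of Pb becomes Qs = -832.5 + 7.5(Pb + 66) = -337.5 + 7.5Pb. Setting this equal to demand: 850.5 - 3.5Pb = -337.5 + 7.5Pb, so Pb = 108.
Sellers receive Ps = 108 + 66 = 174; Q' = 850.5 − 3.5·108 = 472.5.
The subsidy expands output by 472.5 − 315 = 157.5 past the efficient level; on those units the gap between marginal cost and willingness to pay runs from 0 up to 66.
DWL = ½ × 66 × 157.5 = 5197.5.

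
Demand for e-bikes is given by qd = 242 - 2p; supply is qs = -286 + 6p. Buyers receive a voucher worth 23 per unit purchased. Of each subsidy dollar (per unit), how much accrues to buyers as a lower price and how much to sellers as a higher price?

Pre-subsidy: 242 - 2p = -286 + 6p gives p* = 66, q* = 110.
With the rebate, buyers effectively pay pb = ps − 23, where ps is the price sellers receive.
Demand in terms of ps becomes qd = 242 − 2(ps − 23) = 288 - 2ps. Setting this equal to supply: 288 - 2ps = -286 + 6ps, so ps = 71.75.
Buyers pay pb = 71.75 − 23 = 48.75; q' = -286 + 6·71.75 = 144.5.
Buyers' price falls by p* − pb = 66 − 48.75 = 17.25; sellers' price rises by ps − p* = 71.75 − 66 = 5.75.

Buyers gain 17.25 per unit; sellers gain 5.75 per unit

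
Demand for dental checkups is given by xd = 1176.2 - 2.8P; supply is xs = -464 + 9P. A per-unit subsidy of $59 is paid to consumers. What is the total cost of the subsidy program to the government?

Government cost = $53867

Pre-subsidy: 1176.2 - 2.8P = -464 + 9P gives P* = 139, x* = 787.
With the rebate, buyers effectively pay Pb = Ps − 59, where Ps is the price sellers receive.
Demand in terms of Ps becomes xd = 1176.2 − 2.8(Ps − 59) = 1341.4 - 2.8Ps. Setting this equal to supply: 1341.4 - 2.8Ps = -464 + 9Ps, so Ps = 153.
Buyers pay Pb = 153 − 59 = 94; x' = -464 + 9·153 = 913.
Government outlay = subsidy × quantity = 59 × 913 = 53867.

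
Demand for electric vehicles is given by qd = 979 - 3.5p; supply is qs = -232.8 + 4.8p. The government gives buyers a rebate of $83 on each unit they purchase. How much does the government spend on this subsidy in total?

Government cost = $52788

Pre-subsidy: 979 - 3.5p = -232.8 + 4.8p gives p* = 146, q* = 468.
With the rebate, buyers effectively pay pb = ps − 83, where ps is the price sellers receive.
Demand in terms of ps becomes qd = 979 − 3.5(ps − 83) = 1269.5 - 3.5ps. Setting this equal to supply: 1269.5 - 3.5ps = -232.8 + 4.8ps, so ps = 181.
Buyers pay pb = 181 − 83 = 98; q' = -232.8 + 4.8·181 = 636.
Government outlay = subsidy × quantity = 83 × 636 = 52788.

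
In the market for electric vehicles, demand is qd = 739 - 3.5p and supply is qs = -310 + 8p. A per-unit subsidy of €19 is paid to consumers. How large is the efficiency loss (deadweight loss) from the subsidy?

Pre-subsidy: 739 - 3.5p = -310 + 8p gives p* = 2098/23, q* = 9654/23.
With the rebate, buyers effectively pay pb = ps − 19, where ps is the price sellers receive.
Demand in terms of ps becomes qd = 739 − 3.5(ps − 19) = 805.5 - 3.5ps. Setting this equal to supply: 805.5 - 3.5ps = -310 + 8ps, so ps = 97.
Buyers pay pb = 97 − 19 = 78; q' = -310 + 8·97 = 466.
The subsidy expands output by 466 − 9654/23 = 1064/23 past the efficient level; on those units the gap between marginal cost and willingness to pay runs from 0 up to 19.
DWL = ½ × 19 × 1064/23 = 10108/23.

Deadweight loss = 10108/23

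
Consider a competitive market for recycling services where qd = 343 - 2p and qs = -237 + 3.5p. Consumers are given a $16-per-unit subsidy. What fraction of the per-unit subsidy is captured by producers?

Producer share = 4/11

Pre-subsidy: 343 - 2p = -237 + 3.5p gives p* = 1160/11, q* = 1453/11.
With the rebate, buyers effectively pay pb = ps − 16, where ps is the price sellers receive.
Demand in terms of ps becomes qd = 343 − 2(ps − 16) = 375 - 2ps. Setting this equal to supply: 375 - 2ps = -237 + 3.5ps, so ps = 1224/11.
Buyers pay pb = 1224/11 − 16 = 1048/11; q' = -237 + 3.5·(1224/11) = 1677/11.
Buyers' price falls by p* − pb = 1160/11 − 1048/11 = 112/11; sellers' price rises by ps − p* = 1224/11 − 1160/11 = 64/11.
So producers capture (64/11)/16 = 4/11 of each unit of subsidy.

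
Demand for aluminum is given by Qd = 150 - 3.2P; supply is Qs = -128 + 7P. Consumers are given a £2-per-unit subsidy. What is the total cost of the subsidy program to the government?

Pre-subsidy: 150 - 3.2P = -128 + 7P gives P* = 1390/51, Q* = 3202/51.
With the rebate, buyers effectively pay Pb = Ps − 2, where Ps is the price sellers receive.
Demand in terms of Ps becomes Qd = 150 − 3.2(Ps − 2) = 156.4 - 3.2Ps. Setting this equal to supply: 156.4 - 3.2Ps = -128 + 7Ps, so Ps = 474/17.
Buyers pay Pb = 474/17 − 2 = 440/17; Q' = -128 + 7·(474/17) = 1142/17.
Government outlay = subsidy × quantity = 2 × 1142/17 = 2284/17.

Government cost = 2284/17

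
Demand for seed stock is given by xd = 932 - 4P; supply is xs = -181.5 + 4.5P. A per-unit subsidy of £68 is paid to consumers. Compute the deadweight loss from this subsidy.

Pre-subsidy: 932 - 4P = -181.5 + 4.5P gives P* = 131, x* = 408.
With the rebate, buyers effectively pay Pb = Ps − 68, where Ps is the price sellers receive.
Demand in terms of Ps becomes xd = 932 − 4(Ps − 68) = 1204 - 4Ps. Setting this equal to supply: 1204 - 4Ps = -181.5 + 4.5Ps, so Ps = 163.
Buyers pay Pb = 163 − 68 = 95; x' = -181.5 + 4.5·163 = 552.
The subsidy expands output by 552 − 408 = 144 past the efficient level; on those units the gap between marginal cost and willingness to pay runs from 0 up to 68.
DWL = ½ × 68 × 144 = 4896.

Deadweight loss = £4896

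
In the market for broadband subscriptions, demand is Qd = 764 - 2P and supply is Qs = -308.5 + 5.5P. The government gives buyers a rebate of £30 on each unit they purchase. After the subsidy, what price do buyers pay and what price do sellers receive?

Buyers pay £121; sellers receive £151

Pre-subsidy: 764 - 2P = -308.5 + 5.5P gives P* = 143, Q* = 478.
With the rebate, buyers effectively pay Pb = Ps − 30, where Ps is the price sellers receive.
Demand in terms of Ps becomes Qd = 764 − 2(Ps − 30) = 824 - 2Ps. Setting this equal to supply: 824 - 2Ps = -308.5 + 5.5Ps, so Ps = 151.
Buyers pay Pb = 151 − 30 = 121; Q' = -308.5 + 5.5·151 = 522.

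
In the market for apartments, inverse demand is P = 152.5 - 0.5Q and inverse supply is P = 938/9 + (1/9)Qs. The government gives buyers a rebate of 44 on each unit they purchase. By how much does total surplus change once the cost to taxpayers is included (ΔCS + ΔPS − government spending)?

Pre-subsidy: 152.5 - 0.5Q = 938/9 + (1/9)Q gives Q* = 79 and P* = 113.
With the rebate, buyers effectively pay Pb = Ps − 44, where Ps is the price sellers receive.
On the curves, Pb = 152.5 - 0.5Q and Ps = 938/9 + (1/9)Q; the wedge Ps − Pb = 44 gives 938/9 + (1/9)Q − (152.5 - 0.5Q) = 44, so Q' = 151.
Then Pb = 152.5 − 0.5·151 = 77 and Ps = 938/9 + (1/9)·151 = 121.
ΔCS = ½(79 + 151)(113 − 77) = 4140; ΔPS = ½(79 + 151)(121 − 113) = 920.
Government spending = 44 × 151 = 6644.
Net change = 4140 + 920 − 6644 = -1584. The loss equals the DWL triangle ½·44·72.

Net change in total surplus = -1584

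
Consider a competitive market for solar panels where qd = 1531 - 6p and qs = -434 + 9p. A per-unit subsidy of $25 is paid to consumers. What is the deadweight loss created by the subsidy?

Pre-subsidy: 1531 - 6p = -434 + 9p gives p* = 131, q* = 745.
With the rebate, buyers effectively pay pb = ps − 25, where ps is the price sellers receive.
Demand in terms of ps becomes qd = 1531 − 6(ps − 25) = 1681 - 6ps. Setting this equal to supply: 1681 - 6ps = -434 + 9ps, so ps = 141.
Buyers pay pb = 141 − 25 = 116; q' = -434 + 9·141 = 835.
The subsidy expands output by 835 − 745 = 90 past the efficient level; on those units the gap between marginal cost and willingness to pay runs from 0 up to 25.
DWL = ½ × 25 × 90 = 1125.

Deadweight loss = $1125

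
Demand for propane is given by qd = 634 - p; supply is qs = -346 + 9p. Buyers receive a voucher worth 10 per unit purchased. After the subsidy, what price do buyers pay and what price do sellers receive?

Pre-subsidy: 634 - p = -346 + 9p gives p* = 98, q* = 536.
With the rebate, buyers effectively pay pb = ps − 10, where ps is the price sellers receive.
Demand in terms of ps becomes qd = 634 − 1(ps − 10) = 644 - ps. Setting this equal to supply: 644 - ps = -346 + 9ps, so ps = 99.
Buyers pay pb = 99 − 10 = 89; q' = -346 + 9·99 = 545.

Buyers pay 89; sellers receive 99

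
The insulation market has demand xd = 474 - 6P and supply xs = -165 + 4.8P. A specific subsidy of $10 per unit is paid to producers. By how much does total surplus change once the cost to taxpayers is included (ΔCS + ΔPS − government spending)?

Net change in total surplus = -400/3

Pre-subsidy: 474 - 6P = -165 + 4.8P gives P* = 355/6, x* = 119.
With the subsidy, sellers receive Ps = Pb + 10 for each unit, where Pb is the price buyers pay.
Supply in terms of Pb becomes xs = -165 + 4.8(Pb + 10) = -117 + 4.8Pb. Setting this equal to demand: 474 - 6Pb = -117 + 4.8Pb, so Pb = 985/18.
Sellers receive Ps = 985/18 + 10 = 1165/18; x' = 474 − 6·(985/18) = 437/3.
ΔCS = ½(119 + 437/3)(355/6 − 985/18) = 15880/27; ΔPS = ½(119 + 437/3)(1165/18 − 355/6) = 19850/27.
Government spending = 10 × 437/3 = 4370/3.
Net change = 15880/27 + 19850/27 − 4370/3 = -400/3. The loss equals the DWL triangle ½·10·80/3.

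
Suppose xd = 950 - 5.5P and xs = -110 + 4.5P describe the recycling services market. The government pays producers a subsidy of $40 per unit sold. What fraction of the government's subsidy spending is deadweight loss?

DWL / government spending = 99/932

Pre-subsidy: 950 - 5.5P = -110 + 4.5P gives P* = 106, x* = 367.
With the subsidy, sellers receive Ps = Pb + 40 for each unit, where Pb is the price buyers pay.
Supply in terms of Pb becomes xs = -110 + 4.5(Pb + 40) = 70 + 4.5Pb. Setting this equal to demand: 950 - 5.5Pb = 70 + 4.5Pb, so Pb = 88.
Sellers receive Ps = 88 + 40 = 128; x' = 950 − 5.5·88 = 466.
ΔCS = ½(367 + 466)(106 − 88) = 7497; ΔPS = ½(367 + 466)(128 − 106) = 9163.
Government spending = 40 × 466 = 18640.
DWL = ½ × 40 × (466 − 367) = 1980; fraction = 1980 / 18640 = 99/932.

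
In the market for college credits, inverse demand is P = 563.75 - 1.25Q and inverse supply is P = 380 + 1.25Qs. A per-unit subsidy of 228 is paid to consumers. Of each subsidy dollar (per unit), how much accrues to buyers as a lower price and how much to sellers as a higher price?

Pre-subsidy: 563.75 - 1.25Q = 380 + 1.25Q gives Q* = 73.5 and P* = 471.875.
With the rebate, buyers effectively pay Pb = Ps − 228, where Ps is the price sellers receive.
On the curves, Pb = 563.75 - 1.25Q and Ps = 380 + 1.25Q; the wedge Ps − Pb = 228 gives 380 + 1.25Q − (563.75 - 1.25Q) = 228, so Q' = 164.7.
Then Pb = 563.75 − 1.25·164.7 = 357.875 and Ps = 380 + 1.25·164.7 = 585.875.
Buyers' price falls by P* − Pb = 471.875 − 357.875 = 114; sellers' price rises by Ps − P* = 585.875 − 471.875 = 114.

Buyers gain 114 per unit; sellers gain 114 per unit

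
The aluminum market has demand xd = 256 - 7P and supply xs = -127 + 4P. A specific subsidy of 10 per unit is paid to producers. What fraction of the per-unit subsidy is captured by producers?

Producer share = 7/11

Pre-subsidy: 256 - 7P = -127 + 4P gives P* = 383/11, x* = 135/11.
With the subsidy, sellers receive Ps = Pb + 10 for each unit, where Pb is the price buyers pay.
Supply in terms of Pb becomes xs = -127 + 4(Pb + 10) = -87 + 4Pb. Setting this equal to demand: 256 - 7Pb = -87 + 4Pb, so Pb = 343/11.
Sellers receive Ps = 343/11 + 10 = 453/11; x' = 256 − 7·(343/11) = 415/11.
Buyers' price falls by P* − Pb = 383/11 − 343/11 = 40/11; sellers' price rises by Ps − P* = 453/11 − 383/11 = 70/11.
So producers capture (70/11)/10 = 7/11 of each unit of subsidy.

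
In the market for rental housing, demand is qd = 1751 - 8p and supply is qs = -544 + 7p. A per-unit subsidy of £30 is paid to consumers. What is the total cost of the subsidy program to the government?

Government cost = £19170

Pre-subsidy: 1751 - 8p = -544 + 7p gives p* = 153, q* = 527.
With the rebate, buyers effectively pay pb = ps − 30, where ps is the price sellers receive.
Demand in terms of ps becomes qd = 1751 − 8(ps − 30) = 1991 - 8ps. Setting this equal to supply: 1991 - 8ps = -544 + 7ps, so ps = 169.
Buyers pay pb = 169 − 30 = 139; q' = -544 + 7·169 = 639.
Government outlay = subsidy × quantity = 30 × 639 = 19170.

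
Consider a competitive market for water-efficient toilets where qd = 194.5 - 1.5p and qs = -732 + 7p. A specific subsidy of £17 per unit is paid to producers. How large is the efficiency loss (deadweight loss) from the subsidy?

Pre-subsidy: 194.5 - 1.5p = -732 + 7p gives p* = 109, q* = 31.
With the subsidy, sellers receive ps = pb + 17 for each unit, where pb is the price buyers pay.
Supply in terms of pb becomes qs = -732 + 7(pb + 17) = -613 + 7pb. Setting this equal to demand: 194.5 - 1.5pb = -613 + 7pb, so pb = 95.
Sellers receive ps = 95 + 17 = 112; q' = 194.5 − 1.5·95 = 52.
The subsidy expands output by 52 − 31 = 21 past the efficient level; on those units the gap between marginal cost and willingness to pay runs from 0 up to 17.
DWL = ½ × 17 × 21 = 178.5.

Deadweight loss = £178.5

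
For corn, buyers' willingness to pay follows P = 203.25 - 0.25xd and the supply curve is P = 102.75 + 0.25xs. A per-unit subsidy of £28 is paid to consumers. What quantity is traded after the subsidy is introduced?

Pre-subsidy: 203.25 - 0.25x = 102.75 + 0.25x gives x* = 201 and P* = 153.
With the rebate, buyers effectively pay Pb = Ps − 28, where Ps is the price sellers receive.
On the curves, Pb = 203.25 - 0.25x and Ps = 102.75 + 0.25x; the wedge Ps − Pb = 28 gives 102.75 + 0.25x − (203.25 - 0.25x) = 28, so x' = 257.
Then Pb = 203.25 − 0.25·257 = 139 and Ps = 102.75 + 0.25·257 = 167.

x' = 257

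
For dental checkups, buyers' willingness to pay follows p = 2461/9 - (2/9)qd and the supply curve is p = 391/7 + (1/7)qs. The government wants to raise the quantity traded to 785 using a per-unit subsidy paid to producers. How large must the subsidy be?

At q = 785, from the demand curve buyers pay pb = 2461/9 − (2/9)·785 = 99; from the supply curve sellers need ps = 391/7 + (1/7)·785 = 168.
The subsidy must fill the gap: s = ps − pb = 168 − 99 = 69.

Required subsidy s = 69 per unit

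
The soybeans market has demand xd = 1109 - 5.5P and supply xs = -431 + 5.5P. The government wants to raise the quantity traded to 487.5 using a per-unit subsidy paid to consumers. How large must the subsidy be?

At x = 487.5, invert demand for the buyer price: Pb = (1109 − 487.5)/5.5 = 113; invert supply for the seller price: Ps = (487.5 − (-431))/5.5 = 167.
The subsidy must fill the gap: s = Ps − Pb = 167 − 113 = 54.

Required subsidy s = 54 per unit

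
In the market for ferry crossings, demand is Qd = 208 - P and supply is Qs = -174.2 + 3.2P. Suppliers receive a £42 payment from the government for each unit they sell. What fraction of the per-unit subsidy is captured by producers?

Pre-subsidy: 208 - P = -174.2 + 3.2P gives P* = 91, Q* = 117.
With the subsidy, sellers receive Ps = Pb + 42 for each unit, where Pb is the price buyers pay.
Supply in terms of Pb becomes Qs = -174.2 + 3.2(Pb + 42) = -39.8 + 3.2Pb. Setting this equal to demand: 208 - Pb = -39.8 + 3.2Pb, so Pb = 59.
Sellers receive Ps = 59 + 42 = 101; Q' = 208 − 1·59 = 149.
Buyers' price falls by P* − Pb = 91 − 59 = 32; sellers' price rises by Ps − P* = 101 − 91 = 10.
So producers capture 10/42 = 5/21 of each unit of subsidy.

Producer share = 5/21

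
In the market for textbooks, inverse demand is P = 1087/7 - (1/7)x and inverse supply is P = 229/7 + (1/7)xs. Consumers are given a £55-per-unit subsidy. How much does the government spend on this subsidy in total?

Government cost = £34182.5

Pre-subsidy: 1087/7 - (1/7)x = 229/7 + (1/7)x gives x* = 429 and P* = 94.
With the rebate, buyers effectively pay Pb = Ps − 55, where Ps is the price sellers receive.
On the curves, Pb = 1087/7 - (1/7)x and Ps = 229/7 + (1/7)x; the wedge Ps − Pb = 55 gives 229/7 + (1/7)x − (1087/7 - (1/7)x) = 55, so x' = 621.5.
Then Pb = 1087/7 − (1/7)·621.5 = 66.5 and Ps = 229/7 + (1/7)·621.5 = 121.5.
Government outlay = subsidy × quantity = 55 × 621.5 = 34182.5.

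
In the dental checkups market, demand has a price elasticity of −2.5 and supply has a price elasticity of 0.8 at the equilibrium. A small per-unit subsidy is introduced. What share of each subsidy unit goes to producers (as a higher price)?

For a small subsidy around the equilibrium, the benefit split depends on the relative slopes, which at a point are proportional to the elasticities.
Buyer share = εs/(εs + |εd|) = 0.8/(0.8 + 2.5) = 8/33; seller share = |εd|/(εs + |εd|) = 25/33.
So producers capture 25/33 of the subsidy.

Producer share = 25/33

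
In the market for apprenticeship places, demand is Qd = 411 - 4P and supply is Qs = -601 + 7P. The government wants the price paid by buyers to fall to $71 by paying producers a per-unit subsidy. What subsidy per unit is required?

At a buyer price of 71, quantity demanded is 411 − 4·71 = 127.
Sellers supply 127 only when they receive Ps with -601 + 7·Ps = 127, i.e. Ps = 104.
s = Ps − Pb = 104 − 71 = 33.

Required subsidy s = $33 per unit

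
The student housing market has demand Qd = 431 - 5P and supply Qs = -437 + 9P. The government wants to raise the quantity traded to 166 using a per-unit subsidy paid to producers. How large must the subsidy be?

Required subsidy s = 14 per unit

At Q = 166, invert demand for the buyer price: Pb = (431 − 166)/5 = 53; invert supply for the seller price: Ps = (166 − (-437))/9 = 67.
The subsidy must fill the gap: s = Ps − Pb = 67 − 53 = 14.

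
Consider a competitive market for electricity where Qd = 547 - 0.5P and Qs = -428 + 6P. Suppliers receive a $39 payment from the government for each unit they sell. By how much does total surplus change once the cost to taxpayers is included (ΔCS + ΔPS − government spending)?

Pre-subsidy: 547 - 0.5P = -428 + 6P gives P* = 150, Q* = 472.
With the subsidy, sellers receive Ps = Pb + 39 for each unit, where Pb is the price buyers pay.
Supply in terms of Pb becomes Qs = -428 + 6(Pb + 39) = -194 + 6Pb. Setting this equal to demand: 547 - 0.5Pb = -194 + 6Pb, so Pb = 114.
Sellers receive Ps = 114 + 39 = 153; Q' = 547 − 0.5·114 = 490.
ΔCS = ½(472 + 490)(150 − 114) = 17316; ΔPS = ½(472 + 490)(153 − 150) = 1443.
Government spending = 39 × 490 = 19110.
Net change = 17316 + 1443 − 19110 = -351. The loss equals the DWL triangle ½·39·18.

Net change in total surplus = -$351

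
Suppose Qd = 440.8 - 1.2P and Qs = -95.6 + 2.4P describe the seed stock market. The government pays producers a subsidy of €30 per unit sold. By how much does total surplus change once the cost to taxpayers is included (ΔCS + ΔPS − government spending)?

Net change in total surplus = -€360

Pre-subsidy: 440.8 - 1.2P = -95.6 + 2.4P gives P* = 149, Q* = 262.
With the subsidy, sellers receive Ps = Pb + 30 for each unit, where Pb is the price buyers pay.
Supply in terms of Pb becomes Qs = -95.6 + 2.4(Pb + 30) = -23.6 + 2.4Pb. Setting this equal to demand: 440.8 - 1.2Pb = -23.6 + 2.4Pb, so Pb = 129.
Sellers receive Ps = 129 + 30 = 159; Q' = 440.8 − 1.2·129 = 286.
ΔCS = ½(262 + 286)(149 − 129) = 5480; ΔPS = ½(262 + 286)(159 − 149) = 2740.
Government spending = 30 × 286 = 8580.
Net change = 5480 + 2740 − 8580 = -360. The loss equals the DWL triangle ½·30·24.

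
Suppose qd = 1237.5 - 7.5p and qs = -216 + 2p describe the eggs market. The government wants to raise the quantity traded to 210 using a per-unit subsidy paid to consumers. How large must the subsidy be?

Required subsidy s = 76 per unit

At q = 210, invert demand for the buyer price: pb = (1237.5 − 210)/7.5 = 137; invert supply for the seller price: ps = (210 − (-216))/2 = 213.
The subsidy must fill the gap: s = ps − pb = 213 − 137 = 76.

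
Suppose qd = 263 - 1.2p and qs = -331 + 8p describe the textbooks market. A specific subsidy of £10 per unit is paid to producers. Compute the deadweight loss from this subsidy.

Pre-subsidy: 263 - 1.2p = -331 + 8p gives p* = 1485/23, q* = 4267/23.
With the subsidy, sellers receive ps = pb + 10 for each unit, where pb is the price buyers pay.
Supply in terms of pb becomes qs = -331 + 8(pb + 10) = -251 + 8pb. Setting this equal to demand: 263 - 1.2pb = -251 + 8pb, so pb = 1285/23.
Sellers receive ps = 1285/23 + 10 = 1515/23; q' = 263 − 1.2·(1285/23) = 4507/23.
The subsidy expands output by 4507/23 − 4267/23 = 240/23 past the efficient level; on those units the gap between marginal cost and willingness to pay runs from 0 up to 10.
DWL = ½ × 10 × 240/23 = 1200/23.

Deadweight loss = 1200/23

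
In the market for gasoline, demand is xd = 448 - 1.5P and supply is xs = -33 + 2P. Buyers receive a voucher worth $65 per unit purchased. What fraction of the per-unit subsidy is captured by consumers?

Consumer share = 4/7

Pre-subsidy: 448 - 1.5P = -33 + 2P gives P* = 962/7, x* = 1693/7.
With the rebate, buyers effectively pay Pb = Ps − 65, where Ps is the price sellers receive.
Demand in terms of Ps becomes xd = 448 − 1.5(Ps − 65) = 545.5 - 1.5Ps. Setting this equal to supply: 545.5 - 1.5Ps = -33 + 2Ps, so Ps = 1157/7.
Buyers pay Pb = 1157/7 − 65 = 702/7; x' = -33 + 2·(1157/7) = 2083/7.
Buyers' price falls by P* − Pb = 962/7 − 702/7 = 260/7; sellers' price rises by Ps − P* = 1157/7 − 962/7 = 195/7.
So consumers capture (260/7)/65 = 4/7 of each unit of subsidy.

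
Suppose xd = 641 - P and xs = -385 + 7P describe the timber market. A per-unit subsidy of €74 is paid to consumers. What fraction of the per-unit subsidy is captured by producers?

Pre-subsidy: 641 - P = -385 + 7P gives P* = 128.25, x* = 512.75.
With the rebate, buyers effectively pay Pb = Ps − 74, where Ps is the price sellers receive.
Demand in terms of Ps becomes xd = 641 − 1(Ps − 74) = 715 - Ps. Setting this equal to supply: 715 - Ps = -385 + 7Ps, so Ps = 137.5.
Buyers pay Pb = 137.5 − 74 = 63.5; x' = -385 + 7·137.5 = 577.5.
Buyers' price falls by P* − Pb = 128.25 − 63.5 = 64.75; sellers' price rises by Ps − P* = 137.5 − 128.25 = 9.25.
So producers capture 9.25/74 = 0.125 of each unit of subsidy.

Producer share = 0.125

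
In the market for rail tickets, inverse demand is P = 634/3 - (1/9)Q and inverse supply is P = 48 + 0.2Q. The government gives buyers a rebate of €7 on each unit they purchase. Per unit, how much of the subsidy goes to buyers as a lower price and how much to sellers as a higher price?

Buyers gain €2.5 per unit; sellers gain €4.5 per unit

Pre-subsidy: 634/3 - (1/9)Q = 48 + 0.2Q gives Q* = 525 and P* = 153.
With the rebate, buyers effectively pay Pb = Ps − 7, where Ps is the price sellers receive.
On the curves, Pb = 634/3 - (1/9)Q and Ps = 48 + 0.2Q; the wedge Ps − Pb = 7 gives 48 + 0.2Q − (634/3 - (1/9)Q) = 7, so Q' = 547.5.
Then Pb = 634/3 − (1/9)·547.5 = 150.5 and Ps = 48 + 0.2·547.5 = 157.5.
Buyers' price falls by P* − Pb = 153 − 150.5 = 2.5; sellers' price rises by Ps − P* = 157.5 − 153 = 4.5.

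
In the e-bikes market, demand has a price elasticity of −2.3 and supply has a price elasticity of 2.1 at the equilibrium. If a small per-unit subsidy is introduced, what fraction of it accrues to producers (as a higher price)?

For a small subsidy around the equilibrium, the benefit split depends on the relative slopes, which at a point are proportional to the elasticities.
Buyer share = εs/(εs + |εd|) = 2.1/(2.1 + 2.3) = 21/44; seller share = |εd|/(εs + |εd|) = 23/44.
So producers capture 23/44 of the subsidy.

Producer share = 23/44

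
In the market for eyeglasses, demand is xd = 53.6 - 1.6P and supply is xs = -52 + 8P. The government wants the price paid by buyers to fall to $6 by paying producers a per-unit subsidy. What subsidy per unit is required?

Required subsidy s = $6 per unit

At a buyer price of 6, quantity demanded is 53.6 − 1.6·6 = 44.
Sellers supply 44 only when they receive Ps with -52 + 8·Ps = 44, i.e. Ps = 12.
s = Ps − Pb = 12 − 6 = 6.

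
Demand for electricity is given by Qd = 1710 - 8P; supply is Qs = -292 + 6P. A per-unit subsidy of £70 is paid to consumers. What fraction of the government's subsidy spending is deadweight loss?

DWL / government spending = 60/403

Pre-subsidy: 1710 - 8P = -292 + 6P gives P* = 143, Q* = 566.
With the rebate, buyers effectively pay Pb = Ps − 70, where Ps is the price sellers receive.
Demand in terms of Ps becomes Qd = 1710 − 8(Ps − 70) = 2270 - 8Ps. Setting this equal to supply: 2270 - 8Ps = -292 + 6Ps, so Ps = 183.
Buyers pay Pb = 183 − 70 = 113; Q' = -292 + 6·183 = 806.
ΔCS = ½(566 + 806)(143 − 113) = 20580; ΔPS = ½(566 + 806)(183 − 143) = 27440.
Government spending = 70 × 806 = 56420.
DWL = ½ × 70 × (806 − 566) = 8400; fraction = 8400 / 56420 = 60/403.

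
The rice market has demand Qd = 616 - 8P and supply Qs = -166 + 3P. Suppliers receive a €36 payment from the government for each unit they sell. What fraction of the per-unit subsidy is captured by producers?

Pre-subsidy: 616 - 8P = -166 + 3P gives P* = 782/11, Q* = 520/11.
With the subsidy, sellers receive Ps = Pb + 36 for each unit, where Pb is the price buyers pay.
Supply in terms of Pb becomes Qs = -166 + 3(Pb + 36) = -58 + 3Pb. Setting this equal to demand: 616 - 8Pb = -58 + 3Pb, so Pb = 674/11.
Sellers receive Ps = 674/11 + 36 = 1070/11; Q' = 616 − 8·(674/11) = 1384/11.
Buyers' price falls by P* − Pb = 782/11 − 674/11 = 108/11; sellers' price rises by Ps − P* = 1070/11 − 782/11 = 288/11.
So producers capture (288/11)/36 = 8/11 of each unit of subsidy.

Producer share = 8/11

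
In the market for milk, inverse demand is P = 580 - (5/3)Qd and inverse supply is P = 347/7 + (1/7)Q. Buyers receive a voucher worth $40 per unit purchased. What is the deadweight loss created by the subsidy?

Deadweight loss = 8400/19

Pre-subsidy: 580 - (5/3)Q = 347/7 + (1/7)Q gives Q* = 11139/38 and P* = 3475/38.
With the rebate, buyers effectively pay Pb = Ps − 40, where Ps is the price sellers receive.
On the curves, Pb = 580 - (5/3)Q and Ps = 347/7 + (1/7)Q; the wedge Ps − Pb = 40 gives 347/7 + (1/7)Q − (580 - (5/3)Q) = 40, so Q' = 11979/38.
Then Pb = 580 − (5/3)·(11979/38) = 2075/38 and Ps = 347/7 + (1/7)·(11979/38) = 3595/38.
The subsidy expands output by 11979/38 − 11139/38 = 420/19 past the efficient level; on those units the gap between marginal cost and willingness to pay runs from 0 up to 40.
DWL = ½ × 40 × 420/19 = 8400/19.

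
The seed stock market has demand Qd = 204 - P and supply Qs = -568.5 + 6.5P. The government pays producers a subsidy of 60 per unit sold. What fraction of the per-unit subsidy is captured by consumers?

Consumer share = 13/15

Pre-subsidy: 204 - P = -568.5 + 6.5P gives P* = 103, Q* = 101.
With the subsidy, sellers receive Ps = Pb + 60 for each unit, where Pb is the price buyers pay.
Supply in terms of Pb becomes Qs = -568.5 + 6.5(Pb + 60) = -178.5 + 6.5Pb. Setting this equal to demand: 204 - Pb = -178.5 + 6.5Pb, so Pb = 51.
Sellers receive Ps = 51 + 60 = 111; Q' = 204 − 1·51 = 153.
Buyers' price falls by P* − Pb = 103 − 51 = 52; sellers' price rises by Ps − P* = 111 − 103 = 8.
So consumers capture 52/60 = 13/15 of each unit of subsidy.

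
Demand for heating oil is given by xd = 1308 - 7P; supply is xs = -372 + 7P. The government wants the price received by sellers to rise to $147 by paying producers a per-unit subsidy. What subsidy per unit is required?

Required subsidy s = $54 per unit

At a seller price of 147, quantity supplied is -372 + 7·147 = 657.
Buyers absorb 657 only when they pay Pb with 1308 − 7·Pb = 657, i.e. Pb = 93.
s = Ps − Pb = 147 − 93 = 54.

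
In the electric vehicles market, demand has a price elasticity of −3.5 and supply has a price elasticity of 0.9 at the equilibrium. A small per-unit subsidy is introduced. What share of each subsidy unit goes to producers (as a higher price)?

Producer share = 35/44

For a small subsidy around the equilibrium, the benefit split depends on the relative slopes, which at a point are proportional to the elasticities.
Buyer share = εs/(εs + |εd|) = 0.9/(0.9 + 3.5) = 9/44; seller share = |εd|/(εs + |εd|) = 35/44.
So producers capture 35/44 of the subsidy.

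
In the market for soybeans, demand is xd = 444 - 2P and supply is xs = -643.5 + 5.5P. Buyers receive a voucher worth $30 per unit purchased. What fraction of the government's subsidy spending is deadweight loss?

Pre-subsidy: 444 - 2P = -643.5 + 5.5P gives P* = 145, x* = 154.
With the rebate, buyers effectively pay Pb = Ps − 30, where Ps is the price sellers receive.
Demand in terms of Ps becomes xd = 444 − 2(Ps − 30) = 504 - 2Ps. Setting this equal to supply: 504 - 2Ps = -643.5 + 5.5Ps, so Ps = 153.
Buyers pay Pb = 153 − 30 = 123; x' = -643.5 + 5.5·153 = 198.
ΔCS = ½(154 + 198)(145 − 123) = 3872; ΔPS = ½(154 + 198)(153 − 145) = 1408.
Government spending = 30 × 198 = 5940.
DWL = ½ × 30 × (198 − 154) = 660; fraction = 660 / 5940 = 1/9.

DWL / government spending = 1/9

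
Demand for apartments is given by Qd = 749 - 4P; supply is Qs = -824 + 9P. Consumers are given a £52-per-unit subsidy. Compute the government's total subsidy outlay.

Government cost = £21268

Pre-subsidy: 749 - 4P = -824 + 9P gives P* = 121, Q* = 265.
With the rebate, buyers effectively pay Pb = Ps − 52, where Ps is the price sellers receive.
Demand in terms of Ps becomes Qd = 749 − 4(Ps − 52) = 957 - 4Ps. Setting this equal to supply: 957 - 4Ps = -824 + 9Ps, so Ps = 137.
Buyers pay Pb = 137 − 52 = 85; Q' = -824 + 9·137 = 409.
Government outlay = subsidy × quantity = 52 × 409 = 21268.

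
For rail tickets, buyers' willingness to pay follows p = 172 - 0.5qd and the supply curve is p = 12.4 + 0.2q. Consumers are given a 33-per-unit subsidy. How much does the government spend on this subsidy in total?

Government cost = 63558/7

Pre-subsidy: 172 - 0.5q = 12.4 + 0.2q gives q* = 228 and p* = 58.
With the rebate, buyers effectively pay pb = ps − 33, where ps is the price sellers receive.
On the curves, pb = 172 - 0.5q and ps = 12.4 + 0.2q; the wedge ps − pb = 33 gives 12.4 + 0.2q − (172 - 0.5q) = 33, so q' = 1926/7.
Then pb = 172 − 0.5·(1926/7) = 241/7 and ps = 12.4 + 0.2·(1926/7) = 472/7.
Government outlay = subsidy × quantity = 33 × 1926/7 = 63558/7.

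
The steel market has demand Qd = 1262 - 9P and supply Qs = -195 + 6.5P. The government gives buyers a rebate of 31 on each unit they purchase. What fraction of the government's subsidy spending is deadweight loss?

DWL / government spending = 9/82

Pre-subsidy: 1262 - 9P = -195 + 6.5P gives P* = 94, Q* = 416.
With the rebate, buyers effectively pay Pb = Ps − 31, where Ps is the price sellers receive.
Demand in terms of Ps becomes Qd = 1262 − 9(Ps − 31) = 1541 - 9Ps. Setting this equal to supply: 1541 - 9Ps = -195 + 6.5Ps, so Ps = 112.
Buyers pay Pb = 112 − 31 = 81; Q' = -195 + 6.5·112 = 533.
ΔCS = ½(416 + 533)(94 − 81) = 6168.5; ΔPS = ½(416 + 533)(112 − 94) = 8541.
Government spending = 31 × 533 = 16523.
DWL = ½ × 31 × (533 − 416) = 1813.5; fraction = 1813.5 / 16523 = 9/82.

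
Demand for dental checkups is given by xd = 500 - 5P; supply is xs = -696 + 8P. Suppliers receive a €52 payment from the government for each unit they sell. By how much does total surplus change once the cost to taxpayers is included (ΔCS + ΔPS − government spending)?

Pre-subsidy: 500 - 5P = -696 + 8P gives P* = 92, x* = 40.
With the subsidy, sellers receive Ps = Pb + 52 for each unit, where Pb is the price buyers pay.
Supply in terms of Pb becomes xs = -696 + 8(Pb + 52) = -280 + 8Pb. Setting this equal to demand: 500 - 5Pb = -280 + 8Pb, so Pb = 60.
Sellers receive Ps = 60 + 52 = 112; x' = 500 − 5·60 = 200.
ΔCS = ½(40 + 200)(92 − 60) = 3840; ΔPS = ½(40 + 200)(112 − 92) = 2400.
Government spending = 52 × 200 = 10400.
Net change = 3840 + 2400 − 10400 = -4160. The loss equals the DWL triangle ½·52·160.

Net change in total surplus = -€4160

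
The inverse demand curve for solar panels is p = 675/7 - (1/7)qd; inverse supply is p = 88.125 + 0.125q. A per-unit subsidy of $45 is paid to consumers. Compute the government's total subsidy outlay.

Government cost = $8955

Pre-subsidy: 675/7 - (1/7)q = 88.125 + 0.125q gives q* = 31 and p* = 92.
With the rebate, buyers effectively pay pb = ps − 45, where ps is the price sellers receive.
On the curves, pb = 675/7 - (1/7)q and ps = 88.125 + 0.125q; the wedge ps − pb = 45 gives 88.125 + 0.125q − (675/7 - (1/7)q) = 45, so q' = 199.
Then pb = 675/7 − (1/7)·199 = 68 and ps = 88.125 + 0.125·199 = 113.
Government outlay = subsidy × quantity = 45 × 199 = 8955.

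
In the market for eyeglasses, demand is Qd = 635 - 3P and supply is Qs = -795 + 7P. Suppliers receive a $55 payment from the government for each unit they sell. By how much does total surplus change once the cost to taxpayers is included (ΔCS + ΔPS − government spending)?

Net change in total surplus = -$3176.25

Pre-subsidy: 635 - 3P = -795 + 7P gives P* = 143, Q* = 206.
With the subsidy, sellers receive Ps = Pb + 55 for each unit, where Pb is the price buyers pay.
Supply in terms of Pb becomes Qs = -795 + 7(Pb + 55) = -410 + 7Pb. Setting this equal to demand: 635 - 3Pb = -410 + 7Pb, so Pb = 104.5.
Sellers receive Ps = 104.5 + 55 = 159.5; Q' = 635 − 3·104.5 = 321.5.
ΔCS = ½(206 + 321.5)(143 − 104.5) = 10154.375; ΔPS = ½(206 + 321.5)(159.5 − 143) = 4351.875.
Government spending = 55 × 321.5 = 17682.5.
Net change = 10154.375 + 4351.875 − 17682.5 = -3176.25. The loss equals the DWL triangle ½·55·115.5.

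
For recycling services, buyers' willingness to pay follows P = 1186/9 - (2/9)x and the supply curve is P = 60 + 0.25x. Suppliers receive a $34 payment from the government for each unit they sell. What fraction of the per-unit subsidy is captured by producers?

Pre-subsidy: 1186/9 - (2/9)x = 60 + 0.25x gives x* = 152 and P* = 98.
With the subsidy, sellers receive Ps = Pb + 34 for each unit, where Pb is the price buyers pay.
On the curves, Pb = 1186/9 - (2/9)x and Ps = 60 + 0.25x; the wedge Ps − Pb = 34 gives 60 + 0.25x − (1186/9 - (2/9)x) = 34, so x' = 224.
Then Pb = 1186/9 − (2/9)·224 = 82 and Ps = 60 + 0.25·224 = 116.
Buyers' price falls by P* − Pb = 98 − 82 = 16; sellers' price rises by Ps − P* = 116 − 98 = 18.
So producers capture 18/34 = 9/17 of each unit of subsidy.

Producer share = 9/17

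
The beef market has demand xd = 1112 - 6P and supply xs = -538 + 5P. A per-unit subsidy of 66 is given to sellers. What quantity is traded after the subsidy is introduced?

x' = 392

Pre-subsidy: 1112 - 6P = -538 + 5P gives P* = 150, x* = 212.
With the subsidy, sellers receive Ps = Pb + 66 for each unit, where Pb is the price buyers pay.
Supply in terms of Pb becomes xs = -538 + 5(Pb + 66) = -208 + 5Pb. Setting this equal to demand: 1112 - 6Pb = -208 + 5Pb, so Pb = 120.
Sellers receive Ps = 120 + 66 = 186; x' = 1112 − 6·120 = 392.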